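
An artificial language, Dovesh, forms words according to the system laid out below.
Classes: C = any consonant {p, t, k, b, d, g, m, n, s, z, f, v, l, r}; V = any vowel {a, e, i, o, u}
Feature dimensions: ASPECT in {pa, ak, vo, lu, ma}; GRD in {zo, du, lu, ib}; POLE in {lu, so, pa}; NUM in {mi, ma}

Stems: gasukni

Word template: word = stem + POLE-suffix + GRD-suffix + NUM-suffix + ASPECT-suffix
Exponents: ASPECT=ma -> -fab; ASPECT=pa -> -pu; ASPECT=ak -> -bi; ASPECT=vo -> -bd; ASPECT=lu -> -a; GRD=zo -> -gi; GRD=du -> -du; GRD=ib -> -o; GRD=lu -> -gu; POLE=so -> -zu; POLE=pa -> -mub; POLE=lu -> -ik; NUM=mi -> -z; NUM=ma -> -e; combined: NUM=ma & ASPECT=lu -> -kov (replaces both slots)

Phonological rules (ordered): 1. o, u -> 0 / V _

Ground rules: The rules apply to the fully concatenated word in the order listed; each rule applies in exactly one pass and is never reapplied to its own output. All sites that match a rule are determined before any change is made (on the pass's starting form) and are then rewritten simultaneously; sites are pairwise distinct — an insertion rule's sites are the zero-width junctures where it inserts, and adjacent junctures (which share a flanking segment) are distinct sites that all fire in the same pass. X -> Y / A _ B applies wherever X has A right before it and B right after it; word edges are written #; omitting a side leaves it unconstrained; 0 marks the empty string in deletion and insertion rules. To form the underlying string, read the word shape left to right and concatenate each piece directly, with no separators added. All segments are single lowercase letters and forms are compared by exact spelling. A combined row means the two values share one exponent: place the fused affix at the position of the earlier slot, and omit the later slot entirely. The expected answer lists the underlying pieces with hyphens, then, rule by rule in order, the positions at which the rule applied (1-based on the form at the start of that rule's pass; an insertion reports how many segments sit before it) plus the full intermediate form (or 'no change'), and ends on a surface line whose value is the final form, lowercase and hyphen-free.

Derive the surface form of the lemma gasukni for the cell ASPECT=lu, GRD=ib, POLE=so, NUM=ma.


underlying: gasukni-zu-o-kov
1. o, u -> 0 / V _: fires at position(s) 10: gasuknizukov
surface: gasuknizukov


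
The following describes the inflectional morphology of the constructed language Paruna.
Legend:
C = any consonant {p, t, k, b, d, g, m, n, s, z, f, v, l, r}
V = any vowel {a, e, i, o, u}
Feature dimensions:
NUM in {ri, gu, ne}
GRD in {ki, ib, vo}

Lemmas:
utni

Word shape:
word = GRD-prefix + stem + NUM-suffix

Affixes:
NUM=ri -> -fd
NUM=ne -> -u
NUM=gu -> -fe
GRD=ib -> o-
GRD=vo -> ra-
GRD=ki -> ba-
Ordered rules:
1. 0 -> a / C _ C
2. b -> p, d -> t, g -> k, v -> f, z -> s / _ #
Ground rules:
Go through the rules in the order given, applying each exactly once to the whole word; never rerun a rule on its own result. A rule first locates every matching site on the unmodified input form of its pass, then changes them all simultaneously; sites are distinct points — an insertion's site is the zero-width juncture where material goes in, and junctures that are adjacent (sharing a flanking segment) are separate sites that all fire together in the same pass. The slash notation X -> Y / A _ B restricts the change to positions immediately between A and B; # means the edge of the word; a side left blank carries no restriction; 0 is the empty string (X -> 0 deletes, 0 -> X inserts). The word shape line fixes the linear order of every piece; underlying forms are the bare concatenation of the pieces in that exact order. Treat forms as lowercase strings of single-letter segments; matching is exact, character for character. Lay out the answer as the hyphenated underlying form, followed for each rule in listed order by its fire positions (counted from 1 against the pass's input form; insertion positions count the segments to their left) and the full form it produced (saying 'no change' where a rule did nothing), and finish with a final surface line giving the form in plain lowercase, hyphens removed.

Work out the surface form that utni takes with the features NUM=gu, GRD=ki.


underlying: ba-utni-fe
1. 0 -> a / C _ C: inserts after position(s) 4: bautanife
2. b -> p, d -> t, g -> k, v -> f, z -> s / _ #: no change
surface: bautanife


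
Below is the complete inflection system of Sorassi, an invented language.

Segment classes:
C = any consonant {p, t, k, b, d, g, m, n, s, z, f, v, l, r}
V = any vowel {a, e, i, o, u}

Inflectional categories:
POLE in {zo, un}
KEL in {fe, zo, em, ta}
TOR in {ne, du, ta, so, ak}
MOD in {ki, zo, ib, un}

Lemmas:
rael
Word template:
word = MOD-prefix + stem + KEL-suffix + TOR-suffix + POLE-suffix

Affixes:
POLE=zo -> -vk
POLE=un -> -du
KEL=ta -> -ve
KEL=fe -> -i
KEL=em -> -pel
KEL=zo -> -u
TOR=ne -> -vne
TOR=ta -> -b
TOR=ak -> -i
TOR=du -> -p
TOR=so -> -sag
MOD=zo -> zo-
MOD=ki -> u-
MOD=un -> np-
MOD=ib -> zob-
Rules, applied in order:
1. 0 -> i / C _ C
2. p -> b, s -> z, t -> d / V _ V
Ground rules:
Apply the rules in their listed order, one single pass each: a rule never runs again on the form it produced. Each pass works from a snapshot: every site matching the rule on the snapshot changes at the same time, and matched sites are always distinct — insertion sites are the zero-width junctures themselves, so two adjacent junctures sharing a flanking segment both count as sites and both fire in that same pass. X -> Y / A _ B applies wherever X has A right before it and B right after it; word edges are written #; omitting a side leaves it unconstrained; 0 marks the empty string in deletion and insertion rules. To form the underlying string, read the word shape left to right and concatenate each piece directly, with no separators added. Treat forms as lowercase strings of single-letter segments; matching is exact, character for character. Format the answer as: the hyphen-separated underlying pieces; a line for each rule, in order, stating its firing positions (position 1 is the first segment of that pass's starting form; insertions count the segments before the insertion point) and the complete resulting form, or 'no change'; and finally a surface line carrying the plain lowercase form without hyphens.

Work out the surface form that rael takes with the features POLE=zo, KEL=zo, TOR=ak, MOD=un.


underlying: np-rael-u-i-vk
1. 0 -> i / C _ C: inserts after position(s) 1, 2, 9: nipiraeluivik
2. p -> b, s -> z, t -> d / V _ V: fires at position(s) 3: nibiraeluivik
surface: nibiraeluivik


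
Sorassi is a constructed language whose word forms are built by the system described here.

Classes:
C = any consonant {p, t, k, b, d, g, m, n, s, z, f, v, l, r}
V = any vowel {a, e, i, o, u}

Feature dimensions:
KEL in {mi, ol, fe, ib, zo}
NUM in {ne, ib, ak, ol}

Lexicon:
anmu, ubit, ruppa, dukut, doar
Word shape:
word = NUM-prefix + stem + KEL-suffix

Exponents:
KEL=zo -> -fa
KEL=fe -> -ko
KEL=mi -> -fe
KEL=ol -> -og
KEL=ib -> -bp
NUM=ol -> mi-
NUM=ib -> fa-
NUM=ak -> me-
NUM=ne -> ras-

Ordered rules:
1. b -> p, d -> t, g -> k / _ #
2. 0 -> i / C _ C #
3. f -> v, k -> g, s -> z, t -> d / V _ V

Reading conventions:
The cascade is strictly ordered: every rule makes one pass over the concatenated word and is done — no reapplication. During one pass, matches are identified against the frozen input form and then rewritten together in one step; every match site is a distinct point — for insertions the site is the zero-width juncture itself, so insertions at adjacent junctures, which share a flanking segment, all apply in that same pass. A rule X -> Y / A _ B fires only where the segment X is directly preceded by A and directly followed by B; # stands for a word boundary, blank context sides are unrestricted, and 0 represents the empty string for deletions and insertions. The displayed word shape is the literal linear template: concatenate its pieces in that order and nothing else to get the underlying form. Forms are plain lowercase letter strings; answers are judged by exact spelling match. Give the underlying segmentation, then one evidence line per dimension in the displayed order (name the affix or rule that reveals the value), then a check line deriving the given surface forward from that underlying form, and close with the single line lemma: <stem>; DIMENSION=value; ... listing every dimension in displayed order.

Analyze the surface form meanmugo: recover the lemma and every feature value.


underlying: me-anmu-ko
KEL=fe - signalled by the affix -ko
NUM=ak - signalled by the affix me-
check: meanmuko -> meanmuko -> meanmuko -> meanmugo
lemma: anmu; KEL=fe; NUM=ak


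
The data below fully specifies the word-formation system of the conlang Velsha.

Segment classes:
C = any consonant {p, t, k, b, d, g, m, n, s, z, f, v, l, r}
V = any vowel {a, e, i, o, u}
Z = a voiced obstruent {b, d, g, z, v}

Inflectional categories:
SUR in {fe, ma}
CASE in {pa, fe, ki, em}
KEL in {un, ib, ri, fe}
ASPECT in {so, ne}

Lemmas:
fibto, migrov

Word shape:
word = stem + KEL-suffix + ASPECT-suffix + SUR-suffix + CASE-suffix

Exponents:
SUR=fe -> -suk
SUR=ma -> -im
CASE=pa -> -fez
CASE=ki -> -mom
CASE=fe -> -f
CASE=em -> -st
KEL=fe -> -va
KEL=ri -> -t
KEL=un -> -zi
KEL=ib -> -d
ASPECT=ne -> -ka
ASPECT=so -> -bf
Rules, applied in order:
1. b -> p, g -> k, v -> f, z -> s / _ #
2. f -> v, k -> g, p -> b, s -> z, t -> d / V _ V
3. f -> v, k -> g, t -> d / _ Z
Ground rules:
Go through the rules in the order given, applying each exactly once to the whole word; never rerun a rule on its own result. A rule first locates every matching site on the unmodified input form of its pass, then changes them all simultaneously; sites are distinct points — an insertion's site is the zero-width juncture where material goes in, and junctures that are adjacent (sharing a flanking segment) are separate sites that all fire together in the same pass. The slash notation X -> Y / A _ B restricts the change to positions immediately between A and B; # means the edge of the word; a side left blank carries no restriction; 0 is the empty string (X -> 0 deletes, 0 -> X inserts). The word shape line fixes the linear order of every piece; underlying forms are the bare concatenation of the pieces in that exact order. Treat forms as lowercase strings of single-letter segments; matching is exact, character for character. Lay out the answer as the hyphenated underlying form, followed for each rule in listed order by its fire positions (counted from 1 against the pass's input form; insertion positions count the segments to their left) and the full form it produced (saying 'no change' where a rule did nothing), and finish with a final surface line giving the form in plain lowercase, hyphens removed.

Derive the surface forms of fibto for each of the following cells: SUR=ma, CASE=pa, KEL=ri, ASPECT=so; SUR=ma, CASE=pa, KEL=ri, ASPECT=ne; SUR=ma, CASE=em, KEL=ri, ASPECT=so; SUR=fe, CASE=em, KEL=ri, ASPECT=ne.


cell SUR=ma, CASE=pa, KEL=ri, ASPECT=so:
underlying: fibto-t-bf-im-fez
1. b -> p, g -> k, v -> f, z -> s / _ #: fires at position(s) 13: fibtotbfimfes
2. f -> v, k -> g, p -> b, s -> z, t -> d / V _ V: no change
3. f -> v, k -> g, t -> d / _ Z: fires at position(s) 6: fibtodbfimfes
surface: fibtodbfimfes

cell SUR=ma, CASE=pa, KEL=ri, ASPECT=ne:
underlying: fibto-t-ka-im-fez
1. b -> p, g -> k, v -> f, z -> s / _ #: fires at position(s) 13: fibtotkaimfes
2. f -> v, k -> g, p -> b, s -> z, t -> d / V _ V: no change
3. f -> v, k -> g, t -> d / _ Z: no change
surface: fibtotkaimfes

cell SUR=ma, CASE=em, KEL=ri, ASPECT=so:
underlying: fibto-t-bf-im-st
1. b -> p, g -> k, v -> f, z -> s / _ #: no change
2. f -> v, k -> g, p -> b, s -> z, t -> d / V _ V: no change
3. f -> v, k -> g, t -> d / _ Z: fires at position(s) 6: fibtodbfimst
surface: fibtodbfimst

cell SUR=fe, CASE=em, KEL=ri, ASPECT=ne:
underlying: fibto-t-ka-suk-st
1. b -> p, g -> k, v -> f, z -> s / _ #: no change
2. f -> v, k -> g, p -> b, s -> z, t -> d / V _ V: fires at position(s) 9: fibtotkazukst
3. f -> v, k -> g, t -> d / _ Z: no change
surface: fibtotkazukst


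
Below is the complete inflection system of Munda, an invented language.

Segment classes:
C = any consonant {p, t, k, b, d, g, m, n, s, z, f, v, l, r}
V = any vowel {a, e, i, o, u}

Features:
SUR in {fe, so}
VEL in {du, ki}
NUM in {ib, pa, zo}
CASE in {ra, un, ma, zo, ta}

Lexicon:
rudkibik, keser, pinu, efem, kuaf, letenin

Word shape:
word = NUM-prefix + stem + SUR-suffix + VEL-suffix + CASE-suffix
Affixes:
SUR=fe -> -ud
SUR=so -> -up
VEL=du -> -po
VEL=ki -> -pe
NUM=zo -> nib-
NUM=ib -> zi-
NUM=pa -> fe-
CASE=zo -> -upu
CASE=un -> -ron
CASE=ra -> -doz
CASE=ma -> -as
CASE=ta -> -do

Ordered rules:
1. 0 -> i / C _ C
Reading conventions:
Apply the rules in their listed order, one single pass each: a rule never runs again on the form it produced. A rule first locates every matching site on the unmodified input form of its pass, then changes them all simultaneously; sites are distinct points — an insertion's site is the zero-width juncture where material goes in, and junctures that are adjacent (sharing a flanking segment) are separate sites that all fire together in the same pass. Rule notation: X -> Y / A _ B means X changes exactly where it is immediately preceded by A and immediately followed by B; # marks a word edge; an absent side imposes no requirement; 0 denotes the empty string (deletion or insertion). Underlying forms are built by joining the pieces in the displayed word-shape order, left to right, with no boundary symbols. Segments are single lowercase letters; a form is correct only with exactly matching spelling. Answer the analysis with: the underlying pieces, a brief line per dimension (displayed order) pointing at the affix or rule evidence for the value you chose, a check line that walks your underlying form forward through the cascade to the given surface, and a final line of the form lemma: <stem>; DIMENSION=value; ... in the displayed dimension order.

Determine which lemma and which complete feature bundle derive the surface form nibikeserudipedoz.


underlying: nib-keser-ud-pe-doz
SUR=fe - signalled by the affix -ud
VEL=ki - signalled by the affix -pe
NUM=zo - signalled by the affix nib-
CASE=ra - signalled by the affix -doz
check: nibkeserudpedoz -> nibikeserudipedoz
lemma: keser; SUR=fe; VEL=ki; NUM=zo; CASE=ra


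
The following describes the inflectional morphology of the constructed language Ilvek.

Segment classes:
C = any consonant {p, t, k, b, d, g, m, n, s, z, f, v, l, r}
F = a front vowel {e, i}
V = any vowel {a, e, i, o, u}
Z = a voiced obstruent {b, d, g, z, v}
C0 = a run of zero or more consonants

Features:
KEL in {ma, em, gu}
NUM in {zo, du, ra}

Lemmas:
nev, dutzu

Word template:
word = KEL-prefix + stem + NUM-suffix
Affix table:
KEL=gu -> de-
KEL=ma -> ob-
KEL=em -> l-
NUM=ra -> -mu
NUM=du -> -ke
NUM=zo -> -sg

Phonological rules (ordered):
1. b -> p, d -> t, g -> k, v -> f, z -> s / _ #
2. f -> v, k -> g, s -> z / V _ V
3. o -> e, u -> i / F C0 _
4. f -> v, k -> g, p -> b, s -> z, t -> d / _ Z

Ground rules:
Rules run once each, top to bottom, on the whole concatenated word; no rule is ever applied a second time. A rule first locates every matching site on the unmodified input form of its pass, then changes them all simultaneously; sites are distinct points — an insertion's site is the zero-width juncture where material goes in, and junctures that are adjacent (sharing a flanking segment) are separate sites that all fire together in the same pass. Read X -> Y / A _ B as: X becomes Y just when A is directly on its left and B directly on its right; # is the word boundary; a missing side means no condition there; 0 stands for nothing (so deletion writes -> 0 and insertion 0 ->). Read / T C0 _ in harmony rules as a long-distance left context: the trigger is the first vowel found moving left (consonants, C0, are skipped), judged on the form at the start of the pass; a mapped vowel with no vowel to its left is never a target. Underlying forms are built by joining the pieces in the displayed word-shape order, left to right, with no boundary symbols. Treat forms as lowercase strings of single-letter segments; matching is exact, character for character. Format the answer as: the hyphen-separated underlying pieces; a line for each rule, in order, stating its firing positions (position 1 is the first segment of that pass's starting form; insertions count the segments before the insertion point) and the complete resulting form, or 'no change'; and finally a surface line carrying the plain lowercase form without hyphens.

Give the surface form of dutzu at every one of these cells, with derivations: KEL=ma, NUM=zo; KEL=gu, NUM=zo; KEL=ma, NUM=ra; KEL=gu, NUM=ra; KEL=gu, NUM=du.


cell KEL=ma, NUM=zo:
underlying: ob-dutzu-sg
1. b -> p, d -> t, g -> k, v -> f, z -> s / _ #: fires at position(s) 9: obdutzusk
2. f -> v, k -> g, s -> z / V _ V: no change
3. o -> e, u -> i / F C0 _: no change
4. f -> v, k -> g, p -> b, s -> z, t -> d / _ Z: fires at position(s) 5: obdudzusk
surface: obdudzusk

cell KEL=gu, NUM=zo:
underlying: de-dutzu-sg
1. b -> p, d -> t, g -> k, v -> f, z -> s / _ #: fires at position(s) 9: dedutzusk
2. f -> v, k -> g, s -> z / V _ V: no change
3. o -> e, u -> i / F C0 _: fires at position(s) 4: deditzusk
4. f -> v, k -> g, p -> b, s -> z, t -> d / _ Z: fires at position(s) 5: dedidzusk
surface: dedidzusk

cell KEL=ma, NUM=ra:
underlying: ob-dutzu-mu
1. b -> p, d -> t, g -> k, v -> f, z -> s / _ #: no change
2. f -> v, k -> g, s -> z / V _ V: no change
3. o -> e, u -> i / F C0 _: no change
4. f -> v, k -> g, p -> b, s -> z, t -> d / _ Z: fires at position(s) 5: obdudzumu
surface: obdudzumu

cell KEL=gu, NUM=ra:
underlying: de-dutzu-mu
1. b -> p, d -> t, g -> k, v -> f, z -> s / _ #: no change
2. f -> v, k -> g, s -> z / V _ V: no change
3. o -> e, u -> i / F C0 _: fires at position(s) 4: deditzumu
4. f -> v, k -> g, p -> b, s -> z, t -> d / _ Z: fires at position(s) 5: dedidzumu
surface: dedidzumu

cell KEL=gu, NUM=du:
underlying: de-dutzu-ke
1. b -> p, d -> t, g -> k, v -> f, z -> s / _ #: no change
2. f -> v, k -> g, s -> z / V _ V: fires at position(s) 8: dedutzuge
3. o -> e, u -> i / F C0 _: fires at position(s) 4: deditzuge
4. f -> v, k -> g, p -> b, s -> z, t -> d / _ Z: fires at position(s) 5: dedidzuge
surface: dedidzuge


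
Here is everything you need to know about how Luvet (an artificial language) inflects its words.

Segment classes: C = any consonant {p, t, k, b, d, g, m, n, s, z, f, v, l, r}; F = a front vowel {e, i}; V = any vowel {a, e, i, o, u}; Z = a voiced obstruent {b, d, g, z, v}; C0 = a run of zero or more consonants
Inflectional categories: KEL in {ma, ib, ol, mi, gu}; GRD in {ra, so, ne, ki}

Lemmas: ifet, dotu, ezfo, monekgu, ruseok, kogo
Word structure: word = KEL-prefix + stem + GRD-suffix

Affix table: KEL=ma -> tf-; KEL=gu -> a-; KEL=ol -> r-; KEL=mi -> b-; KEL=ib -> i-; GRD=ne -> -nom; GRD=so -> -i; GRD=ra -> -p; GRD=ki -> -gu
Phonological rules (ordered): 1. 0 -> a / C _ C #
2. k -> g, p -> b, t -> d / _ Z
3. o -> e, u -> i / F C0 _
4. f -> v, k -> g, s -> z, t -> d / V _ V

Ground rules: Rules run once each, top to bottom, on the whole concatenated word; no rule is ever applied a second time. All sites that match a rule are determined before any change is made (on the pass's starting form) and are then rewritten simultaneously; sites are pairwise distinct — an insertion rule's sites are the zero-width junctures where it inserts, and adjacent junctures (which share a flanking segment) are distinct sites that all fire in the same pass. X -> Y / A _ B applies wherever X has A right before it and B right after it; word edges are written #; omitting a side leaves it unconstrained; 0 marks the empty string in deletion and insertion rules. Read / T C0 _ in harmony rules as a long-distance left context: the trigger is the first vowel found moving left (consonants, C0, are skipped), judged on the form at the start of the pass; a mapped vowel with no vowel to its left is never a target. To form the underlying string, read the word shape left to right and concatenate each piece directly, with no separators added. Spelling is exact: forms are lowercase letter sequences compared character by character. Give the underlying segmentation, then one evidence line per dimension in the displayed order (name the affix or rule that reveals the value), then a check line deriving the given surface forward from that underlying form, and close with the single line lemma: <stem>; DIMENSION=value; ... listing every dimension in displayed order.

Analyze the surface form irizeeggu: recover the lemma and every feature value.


underlying: i-ruseok-gu
KEL=ib - signalled by the affix i-
GRD=ki - signalled by the affix -gu
check: iruseokgu -> iruseokgu -> iruseoggu -> iriseeggu -> irizeeggu
lemma: ruseok; KEL=ib; GRD=ki


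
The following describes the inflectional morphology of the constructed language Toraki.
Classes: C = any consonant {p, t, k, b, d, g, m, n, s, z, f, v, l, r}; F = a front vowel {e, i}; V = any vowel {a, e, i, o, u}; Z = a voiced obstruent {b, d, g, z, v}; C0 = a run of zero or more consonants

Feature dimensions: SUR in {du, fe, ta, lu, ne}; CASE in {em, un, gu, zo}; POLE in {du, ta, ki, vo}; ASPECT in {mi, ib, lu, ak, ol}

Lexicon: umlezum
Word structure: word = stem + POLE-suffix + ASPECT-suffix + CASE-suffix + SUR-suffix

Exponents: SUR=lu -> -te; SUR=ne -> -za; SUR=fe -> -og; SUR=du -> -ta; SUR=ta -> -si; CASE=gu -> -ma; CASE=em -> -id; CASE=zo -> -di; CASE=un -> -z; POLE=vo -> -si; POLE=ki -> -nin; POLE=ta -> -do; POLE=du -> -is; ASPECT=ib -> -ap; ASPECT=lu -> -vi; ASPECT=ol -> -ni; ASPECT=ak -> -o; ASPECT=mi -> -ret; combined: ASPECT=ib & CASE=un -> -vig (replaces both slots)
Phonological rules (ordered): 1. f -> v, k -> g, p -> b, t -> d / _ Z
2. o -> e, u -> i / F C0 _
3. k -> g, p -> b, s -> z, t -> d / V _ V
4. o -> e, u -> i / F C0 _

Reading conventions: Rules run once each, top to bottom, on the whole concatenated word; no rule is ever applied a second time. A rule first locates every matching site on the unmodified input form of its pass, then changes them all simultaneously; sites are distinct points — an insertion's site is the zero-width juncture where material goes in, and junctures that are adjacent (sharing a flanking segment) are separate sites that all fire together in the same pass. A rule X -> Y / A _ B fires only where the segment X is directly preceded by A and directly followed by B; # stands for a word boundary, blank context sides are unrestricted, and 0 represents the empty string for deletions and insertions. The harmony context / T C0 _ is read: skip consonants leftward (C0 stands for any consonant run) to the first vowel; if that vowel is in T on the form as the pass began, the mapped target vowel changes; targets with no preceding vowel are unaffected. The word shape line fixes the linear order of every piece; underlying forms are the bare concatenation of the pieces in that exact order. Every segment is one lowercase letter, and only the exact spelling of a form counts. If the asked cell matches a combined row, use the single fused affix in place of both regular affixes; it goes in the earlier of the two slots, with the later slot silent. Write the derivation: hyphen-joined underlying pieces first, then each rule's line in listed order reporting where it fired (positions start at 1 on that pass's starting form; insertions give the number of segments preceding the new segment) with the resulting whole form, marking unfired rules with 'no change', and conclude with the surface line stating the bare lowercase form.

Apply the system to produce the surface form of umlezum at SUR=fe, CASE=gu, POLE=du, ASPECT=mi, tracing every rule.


underlying: umlezum-is-ret-ma-og
1. f -> v, k -> g, p -> b, t -> d / _ Z: no change
2. o -> e, u -> i / F C0 _: fires at position(s) 6: umlezimisretmaog
3. k -> g, p -> b, s -> z, t -> d / V _ V: no change
4. o -> e, u -> i / F C0 _: no change
surface: umlezimisretmaog


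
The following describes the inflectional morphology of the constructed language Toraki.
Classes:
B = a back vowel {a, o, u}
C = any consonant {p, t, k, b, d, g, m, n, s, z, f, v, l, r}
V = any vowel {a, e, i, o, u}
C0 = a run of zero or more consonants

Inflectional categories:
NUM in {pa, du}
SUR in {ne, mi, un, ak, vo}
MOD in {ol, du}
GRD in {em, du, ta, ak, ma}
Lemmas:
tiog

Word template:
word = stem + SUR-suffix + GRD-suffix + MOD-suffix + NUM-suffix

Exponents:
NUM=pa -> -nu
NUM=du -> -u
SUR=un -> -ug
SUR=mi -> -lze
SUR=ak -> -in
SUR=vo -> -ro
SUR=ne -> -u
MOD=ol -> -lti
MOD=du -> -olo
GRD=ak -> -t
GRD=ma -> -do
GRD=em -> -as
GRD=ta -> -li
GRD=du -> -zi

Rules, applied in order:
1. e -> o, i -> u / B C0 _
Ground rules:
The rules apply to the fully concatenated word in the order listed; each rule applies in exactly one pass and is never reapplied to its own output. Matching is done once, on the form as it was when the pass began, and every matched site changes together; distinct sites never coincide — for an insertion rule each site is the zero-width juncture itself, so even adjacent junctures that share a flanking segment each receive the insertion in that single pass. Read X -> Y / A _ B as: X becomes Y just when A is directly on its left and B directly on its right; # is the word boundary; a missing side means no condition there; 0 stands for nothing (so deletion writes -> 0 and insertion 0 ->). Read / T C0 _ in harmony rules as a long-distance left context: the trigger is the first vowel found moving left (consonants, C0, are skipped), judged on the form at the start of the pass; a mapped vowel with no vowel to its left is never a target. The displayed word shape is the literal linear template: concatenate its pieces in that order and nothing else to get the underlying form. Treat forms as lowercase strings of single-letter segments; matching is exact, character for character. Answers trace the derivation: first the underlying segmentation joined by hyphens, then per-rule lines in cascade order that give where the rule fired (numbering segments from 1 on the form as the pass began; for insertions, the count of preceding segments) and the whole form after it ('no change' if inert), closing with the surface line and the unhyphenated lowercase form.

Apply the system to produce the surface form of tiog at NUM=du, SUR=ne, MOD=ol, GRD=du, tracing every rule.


underlying: tiog-u-zi-lti-u
1. e -> o, i -> u / B C0 _: fires at position(s) 7: tioguzultiu
surface: tioguzultiu


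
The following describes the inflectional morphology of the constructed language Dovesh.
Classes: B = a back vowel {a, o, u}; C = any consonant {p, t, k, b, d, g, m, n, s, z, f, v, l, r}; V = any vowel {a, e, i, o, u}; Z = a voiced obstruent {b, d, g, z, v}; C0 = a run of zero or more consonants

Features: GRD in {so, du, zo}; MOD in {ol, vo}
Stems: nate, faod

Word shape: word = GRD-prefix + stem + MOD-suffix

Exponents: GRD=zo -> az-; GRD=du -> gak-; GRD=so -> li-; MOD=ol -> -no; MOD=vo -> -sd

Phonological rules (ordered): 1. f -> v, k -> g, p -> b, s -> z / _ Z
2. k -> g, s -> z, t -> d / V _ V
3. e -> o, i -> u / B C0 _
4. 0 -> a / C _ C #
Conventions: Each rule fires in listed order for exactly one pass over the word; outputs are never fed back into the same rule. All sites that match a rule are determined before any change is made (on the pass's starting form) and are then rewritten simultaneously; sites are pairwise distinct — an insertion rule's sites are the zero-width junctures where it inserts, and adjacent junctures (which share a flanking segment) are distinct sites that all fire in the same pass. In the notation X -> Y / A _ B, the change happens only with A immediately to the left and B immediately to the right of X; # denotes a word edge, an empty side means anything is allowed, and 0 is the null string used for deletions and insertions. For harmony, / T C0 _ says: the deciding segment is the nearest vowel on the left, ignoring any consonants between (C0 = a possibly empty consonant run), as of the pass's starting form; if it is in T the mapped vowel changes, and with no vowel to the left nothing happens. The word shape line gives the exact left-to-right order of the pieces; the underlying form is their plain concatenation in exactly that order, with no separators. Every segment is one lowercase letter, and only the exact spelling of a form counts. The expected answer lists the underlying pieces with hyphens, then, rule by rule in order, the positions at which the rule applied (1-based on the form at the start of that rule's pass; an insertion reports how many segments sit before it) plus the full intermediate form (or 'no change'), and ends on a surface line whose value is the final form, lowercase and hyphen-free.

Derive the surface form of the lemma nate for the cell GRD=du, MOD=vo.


underlying: gak-nate-sd
1. f -> v, k -> g, p -> b, s -> z / _ Z: fires at position(s) 8: gaknatezd
2. k -> g, s -> z, t -> d / V _ V: fires at position(s) 6: gaknadezd
3. e -> o, i -> u / B C0 _: fires at position(s) 7: gaknadozd
4. 0 -> a / C _ C #: inserts after position(s) 8: gaknadozad
surface: gaknadozad


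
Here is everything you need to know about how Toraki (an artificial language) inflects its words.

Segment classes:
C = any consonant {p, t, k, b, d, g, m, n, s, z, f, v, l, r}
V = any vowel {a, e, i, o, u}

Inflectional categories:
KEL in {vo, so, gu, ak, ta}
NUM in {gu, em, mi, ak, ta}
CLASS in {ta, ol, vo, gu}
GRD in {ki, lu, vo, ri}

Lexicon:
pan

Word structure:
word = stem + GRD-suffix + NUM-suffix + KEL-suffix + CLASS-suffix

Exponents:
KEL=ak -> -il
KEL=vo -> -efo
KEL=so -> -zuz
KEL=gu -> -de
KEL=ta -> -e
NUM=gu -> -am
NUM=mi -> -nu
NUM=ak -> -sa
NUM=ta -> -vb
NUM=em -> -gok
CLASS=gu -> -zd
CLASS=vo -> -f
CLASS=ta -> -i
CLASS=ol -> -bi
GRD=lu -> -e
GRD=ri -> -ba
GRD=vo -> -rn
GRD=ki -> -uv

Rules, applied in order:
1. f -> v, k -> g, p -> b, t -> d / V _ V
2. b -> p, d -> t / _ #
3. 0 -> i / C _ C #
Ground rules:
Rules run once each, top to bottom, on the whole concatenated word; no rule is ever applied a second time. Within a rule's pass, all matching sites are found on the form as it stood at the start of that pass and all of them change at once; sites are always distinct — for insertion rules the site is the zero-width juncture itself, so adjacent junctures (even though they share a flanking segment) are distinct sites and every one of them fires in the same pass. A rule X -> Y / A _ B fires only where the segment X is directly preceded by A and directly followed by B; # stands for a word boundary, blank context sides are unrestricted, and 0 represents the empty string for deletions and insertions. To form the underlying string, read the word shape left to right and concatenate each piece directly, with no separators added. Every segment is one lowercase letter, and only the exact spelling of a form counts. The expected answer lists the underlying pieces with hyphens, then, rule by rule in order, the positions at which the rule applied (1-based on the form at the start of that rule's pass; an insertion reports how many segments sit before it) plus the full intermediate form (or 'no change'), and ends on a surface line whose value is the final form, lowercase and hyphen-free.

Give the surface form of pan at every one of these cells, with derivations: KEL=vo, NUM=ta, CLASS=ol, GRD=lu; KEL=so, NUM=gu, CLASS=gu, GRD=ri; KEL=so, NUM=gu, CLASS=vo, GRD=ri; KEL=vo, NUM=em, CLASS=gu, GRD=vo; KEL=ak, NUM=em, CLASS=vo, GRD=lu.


cell KEL=vo, NUM=ta, CLASS=ol, GRD=lu:
underlying: pan-e-vb-efo-bi
1. f -> v, k -> g, p -> b, t -> d / V _ V: fires at position(s) 8: panevbevobi
2. b -> p, d -> t / _ #: no change
3. 0 -> i / C _ C #: no change
surface: panevbevobi

cell KEL=so, NUM=gu, CLASS=gu, GRD=ri:
underlying: pan-ba-am-zuz-zd
1. f -> v, k -> g, p -> b, t -> d / V _ V: no change
2. b -> p, d -> t / _ #: fires at position(s) 12: panbaamzuzzt
3. 0 -> i / C _ C #: inserts after position(s) 11: panbaamzuzzit
surface: panbaamzuzzit

cell KEL=so, NUM=gu, CLASS=vo, GRD=ri:
underlying: pan-ba-am-zuz-f
1. f -> v, k -> g, p -> b, t -> d / V _ V: no change
2. b -> p, d -> t / _ #: no change
3. 0 -> i / C _ C #: inserts after position(s) 10: panbaamzuzif
surface: panbaamzuzif

cell KEL=vo, NUM=em, CLASS=gu, GRD=vo:
underlying: pan-rn-gok-efo-zd
1. f -> v, k -> g, p -> b, t -> d / V _ V: fires at position(s) 8, 10: panrngogevozd
2. b -> p, d -> t / _ #: fires at position(s) 13: panrngogevozt
3. 0 -> i / C _ C #: inserts after position(s) 12: panrngogevozit
surface: panrngogevozit

cell KEL=ak, NUM=em, CLASS=vo, GRD=lu:
underlying: pan-e-gok-il-f
1. f -> v, k -> g, p -> b, t -> d / V _ V: fires at position(s) 7: panegogilf
2. b -> p, d -> t / _ #: no change
3. 0 -> i / C _ C #: inserts after position(s) 9: panegogilif
surface: panegogilif


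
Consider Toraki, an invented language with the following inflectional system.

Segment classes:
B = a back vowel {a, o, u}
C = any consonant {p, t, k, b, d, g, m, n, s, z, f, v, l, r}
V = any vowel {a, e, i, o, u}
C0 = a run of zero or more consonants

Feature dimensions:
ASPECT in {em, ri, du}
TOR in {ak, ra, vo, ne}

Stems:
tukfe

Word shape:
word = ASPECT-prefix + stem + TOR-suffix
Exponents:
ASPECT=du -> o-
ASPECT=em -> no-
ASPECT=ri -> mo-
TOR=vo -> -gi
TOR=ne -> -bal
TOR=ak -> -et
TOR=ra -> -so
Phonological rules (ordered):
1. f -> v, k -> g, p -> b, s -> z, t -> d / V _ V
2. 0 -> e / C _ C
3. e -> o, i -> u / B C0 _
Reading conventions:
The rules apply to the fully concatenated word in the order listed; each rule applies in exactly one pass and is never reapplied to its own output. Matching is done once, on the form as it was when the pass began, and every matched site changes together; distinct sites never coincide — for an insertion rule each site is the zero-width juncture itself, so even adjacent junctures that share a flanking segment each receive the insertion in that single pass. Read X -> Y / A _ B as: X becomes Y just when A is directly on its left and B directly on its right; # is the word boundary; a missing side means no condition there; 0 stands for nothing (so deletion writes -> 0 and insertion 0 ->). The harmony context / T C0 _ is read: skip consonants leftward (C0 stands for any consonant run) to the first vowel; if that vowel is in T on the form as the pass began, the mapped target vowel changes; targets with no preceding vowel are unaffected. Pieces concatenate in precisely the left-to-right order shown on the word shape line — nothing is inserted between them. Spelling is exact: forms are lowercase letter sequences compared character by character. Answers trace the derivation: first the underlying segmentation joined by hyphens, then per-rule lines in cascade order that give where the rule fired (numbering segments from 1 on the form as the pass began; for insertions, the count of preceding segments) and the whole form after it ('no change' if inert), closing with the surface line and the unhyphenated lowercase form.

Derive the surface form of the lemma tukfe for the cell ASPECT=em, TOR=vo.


underlying: no-tukfe-gi
1. f -> v, k -> g, p -> b, s -> z, t -> d / V _ V: fires at position(s) 3: nodukfegi
2. 0 -> e / C _ C: inserts after position(s) 5: nodukefegi
3. e -> o, i -> u / B C0 _: fires at position(s) 6: nodukofegi
surface: nodukofegi


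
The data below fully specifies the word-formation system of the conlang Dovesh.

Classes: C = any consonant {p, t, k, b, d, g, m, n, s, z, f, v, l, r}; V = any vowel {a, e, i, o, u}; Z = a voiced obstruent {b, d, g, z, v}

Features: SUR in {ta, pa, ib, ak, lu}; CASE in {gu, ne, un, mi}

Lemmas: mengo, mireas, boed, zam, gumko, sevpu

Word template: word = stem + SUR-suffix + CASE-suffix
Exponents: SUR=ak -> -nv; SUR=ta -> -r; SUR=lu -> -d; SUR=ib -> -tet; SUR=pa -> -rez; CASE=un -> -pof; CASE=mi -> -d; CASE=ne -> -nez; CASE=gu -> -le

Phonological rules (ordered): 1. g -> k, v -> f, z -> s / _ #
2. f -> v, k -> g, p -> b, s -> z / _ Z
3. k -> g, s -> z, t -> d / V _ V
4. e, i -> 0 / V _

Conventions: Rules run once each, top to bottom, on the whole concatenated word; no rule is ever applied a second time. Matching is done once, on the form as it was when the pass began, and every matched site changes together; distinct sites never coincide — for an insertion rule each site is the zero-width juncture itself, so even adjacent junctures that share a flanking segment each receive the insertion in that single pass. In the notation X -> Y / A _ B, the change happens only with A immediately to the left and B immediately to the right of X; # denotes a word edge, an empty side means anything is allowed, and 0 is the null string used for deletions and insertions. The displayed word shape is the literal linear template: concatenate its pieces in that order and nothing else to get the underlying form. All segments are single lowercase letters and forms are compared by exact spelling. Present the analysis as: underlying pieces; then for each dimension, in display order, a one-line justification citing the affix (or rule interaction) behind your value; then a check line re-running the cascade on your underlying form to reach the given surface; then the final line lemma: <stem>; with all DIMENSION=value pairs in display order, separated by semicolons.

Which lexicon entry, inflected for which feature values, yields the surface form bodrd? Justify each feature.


underlying: boed-r-d
SUR=ta - signalled by the affix -r
CASE=mi - signalled by the affix -d
check: boedrd -> boedrd -> boedrd -> boedrd -> bodrd
lemma: boed; SUR=ta; CASE=mi


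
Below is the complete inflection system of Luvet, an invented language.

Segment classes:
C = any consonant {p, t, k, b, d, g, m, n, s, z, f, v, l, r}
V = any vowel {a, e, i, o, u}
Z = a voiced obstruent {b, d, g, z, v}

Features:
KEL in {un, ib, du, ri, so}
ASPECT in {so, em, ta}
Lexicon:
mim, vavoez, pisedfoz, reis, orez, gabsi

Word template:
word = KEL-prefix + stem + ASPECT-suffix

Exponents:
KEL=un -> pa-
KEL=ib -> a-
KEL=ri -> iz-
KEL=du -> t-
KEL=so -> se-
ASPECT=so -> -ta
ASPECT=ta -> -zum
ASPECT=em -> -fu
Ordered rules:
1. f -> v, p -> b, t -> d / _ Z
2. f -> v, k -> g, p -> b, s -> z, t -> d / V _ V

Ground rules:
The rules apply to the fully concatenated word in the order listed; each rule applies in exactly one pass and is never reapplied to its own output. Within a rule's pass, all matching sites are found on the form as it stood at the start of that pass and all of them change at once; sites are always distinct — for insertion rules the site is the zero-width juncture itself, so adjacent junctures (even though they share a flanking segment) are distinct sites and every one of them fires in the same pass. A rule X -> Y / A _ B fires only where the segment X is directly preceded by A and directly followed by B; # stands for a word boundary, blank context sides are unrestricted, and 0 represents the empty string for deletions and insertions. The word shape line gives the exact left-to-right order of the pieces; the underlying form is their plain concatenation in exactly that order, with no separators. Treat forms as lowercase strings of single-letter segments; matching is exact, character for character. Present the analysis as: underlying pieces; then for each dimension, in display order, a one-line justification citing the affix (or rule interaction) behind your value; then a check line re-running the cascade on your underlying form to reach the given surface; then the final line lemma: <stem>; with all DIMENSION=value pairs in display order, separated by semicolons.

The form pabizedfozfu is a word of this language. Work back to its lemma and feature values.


underlying: pa-pisedfoz-fu
KEL=un - signalled by the affix pa-
ASPECT=em - signalled by the affix -fu
check: papisedfozfu -> papisedfozfu -> pabizedfozfu
lemma: pisedfoz; KEL=un; ASPECT=em


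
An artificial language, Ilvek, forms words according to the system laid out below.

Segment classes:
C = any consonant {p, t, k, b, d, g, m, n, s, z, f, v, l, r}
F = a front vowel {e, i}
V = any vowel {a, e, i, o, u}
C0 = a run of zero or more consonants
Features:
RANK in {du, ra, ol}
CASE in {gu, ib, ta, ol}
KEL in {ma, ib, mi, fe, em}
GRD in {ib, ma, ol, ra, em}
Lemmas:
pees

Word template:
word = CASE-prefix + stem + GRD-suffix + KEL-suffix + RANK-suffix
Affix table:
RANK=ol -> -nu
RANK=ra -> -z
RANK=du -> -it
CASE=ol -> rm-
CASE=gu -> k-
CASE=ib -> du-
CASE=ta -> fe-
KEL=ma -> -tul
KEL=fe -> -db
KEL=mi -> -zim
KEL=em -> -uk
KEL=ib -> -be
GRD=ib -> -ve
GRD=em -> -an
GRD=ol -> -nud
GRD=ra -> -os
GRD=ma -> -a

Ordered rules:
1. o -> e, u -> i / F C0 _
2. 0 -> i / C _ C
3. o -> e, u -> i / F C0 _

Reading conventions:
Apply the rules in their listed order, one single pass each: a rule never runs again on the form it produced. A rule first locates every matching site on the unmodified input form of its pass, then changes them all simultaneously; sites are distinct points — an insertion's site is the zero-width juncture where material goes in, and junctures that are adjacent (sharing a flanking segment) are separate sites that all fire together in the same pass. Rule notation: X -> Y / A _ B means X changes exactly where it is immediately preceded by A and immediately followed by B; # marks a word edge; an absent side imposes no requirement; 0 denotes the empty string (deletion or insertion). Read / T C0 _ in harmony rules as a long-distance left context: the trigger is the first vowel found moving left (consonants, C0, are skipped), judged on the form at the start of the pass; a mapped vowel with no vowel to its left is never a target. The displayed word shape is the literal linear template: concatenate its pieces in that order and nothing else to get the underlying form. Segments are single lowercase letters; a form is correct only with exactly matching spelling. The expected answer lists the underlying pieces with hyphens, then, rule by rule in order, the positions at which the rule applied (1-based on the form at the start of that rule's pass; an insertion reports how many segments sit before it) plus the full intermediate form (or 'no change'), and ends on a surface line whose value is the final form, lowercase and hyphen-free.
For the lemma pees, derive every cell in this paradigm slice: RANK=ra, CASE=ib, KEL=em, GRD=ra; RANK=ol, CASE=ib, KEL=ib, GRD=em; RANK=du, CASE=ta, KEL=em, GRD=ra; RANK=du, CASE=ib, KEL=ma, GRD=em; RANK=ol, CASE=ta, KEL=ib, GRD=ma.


cell RANK=ra, CASE=ib, KEL=em, GRD=ra:
underlying: du-pees-os-uk-z
1. o -> e, u -> i / F C0 _: fires at position(s) 7: dupeesesukz
2. 0 -> i / C _ C: inserts after position(s) 10: dupeesesukiz
3. o -> e, u -> i / F C0 _: fires at position(s) 9: dupeesesikiz
surface: dupeesesikiz

cell RANK=ol, CASE=ib, KEL=ib, GRD=em:
underlying: du-pees-an-be-nu
1. o -> e, u -> i / F C0 _: fires at position(s) 12: dupeesanbeni
2. 0 -> i / C _ C: inserts after position(s) 8: dupeesanibeni
3. o -> e, u -> i / F C0 _: no change
surface: dupeesanibeni

cell RANK=du, CASE=ta, KEL=em, GRD=ra:
underlying: fe-pees-os-uk-it
1. o -> e, u -> i / F C0 _: fires at position(s) 7: fepeesesukit
2. 0 -> i / C _ C: no change
3. o -> e, u -> i / F C0 _: fires at position(s) 9: fepeesesikit
surface: fepeesesikit

cell RANK=du, CASE=ib, KEL=ma, GRD=em:
underlying: du-pees-an-tul-it
1. o -> e, u -> i / F C0 _: no change
2. 0 -> i / C _ C: inserts after position(s) 8: dupeesanitulit
3. o -> e, u -> i / F C0 _: fires at position(s) 11: dupeesanitilit
surface: dupeesanitilit

cell RANK=ol, CASE=ta, KEL=ib, GRD=ma:
underlying: fe-pees-a-be-nu
1. o -> e, u -> i / F C0 _: fires at position(s) 11: fepeesabeni
2. 0 -> i / C _ C: no change
3. o -> e, u -> i / F C0 _: no change
surface: fepeesabeni
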